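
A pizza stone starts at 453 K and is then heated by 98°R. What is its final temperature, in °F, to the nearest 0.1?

453.7°F

Initial temperature in Celsius: 453 - 273.15 = 179.8500°C.
The 98°R change is an interval, so only the factor 5/9 applies: +98 × 5/9 = +54.4444°C.
Final Celsius temperature: 179.8500 + 54.4444 = 234.2944°C.
In Fahrenheit: 234.2944 × 1.8 + 32 = 453.7°F.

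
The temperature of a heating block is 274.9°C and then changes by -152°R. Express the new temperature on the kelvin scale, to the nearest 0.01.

463.61 K

The 152°R change is an interval, so only the factor 5/9 applies: -152 × 5/9 = -84.4444°C.
Final Celsius temperature: 274.9000 - 84.4444 = 190.4556°C.
In kelvin: 190.4556 + 273.15 = 463.61 K.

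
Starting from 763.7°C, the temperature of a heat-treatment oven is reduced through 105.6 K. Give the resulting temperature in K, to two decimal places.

The 105.6 K change is an interval; Kelvin and Celsius degrees are the same size, so ΔC = -105.6°C.
Final Celsius temperature: 763.7000 - 105.6000 = 658.1000°C.
In kelvin: 658.1000 + 273.15 = 931.25 K.

931.25 K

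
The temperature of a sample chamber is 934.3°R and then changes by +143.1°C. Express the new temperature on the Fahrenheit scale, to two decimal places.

732.21°F

Initial temperature in Celsius: (934.3 - 491.67) × 5/9 = 245.9056°C.
Final Celsius temperature: 245.9056 + 143.1000 = 389.0056°C.
In Fahrenheit: 389.0056 × 1.8 + 32 = 732.21°F.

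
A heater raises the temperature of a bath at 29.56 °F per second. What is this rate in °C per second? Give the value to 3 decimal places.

Since only a temperature interval is involved, the additive offset between the scales drops out.
A change of 1°F is a change of 5/9°C, so 29.56 × 5/9 = 16.422.

16.422 °C/second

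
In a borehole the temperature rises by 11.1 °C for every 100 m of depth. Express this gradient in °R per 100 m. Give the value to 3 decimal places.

The quantity depends on a temperature interval, so only the ratio of degree sizes applies; the offset between the scales is irrelevant.
A change of 1°C is a change of 1.8°R, so 11.1 × 1.8 = 19.980.

19.980 °R/100 m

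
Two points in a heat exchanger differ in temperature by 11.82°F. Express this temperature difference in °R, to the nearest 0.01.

11.82°R

Fahrenheit and Rankine degrees are the same size, so the interval is unchanged: 11.82.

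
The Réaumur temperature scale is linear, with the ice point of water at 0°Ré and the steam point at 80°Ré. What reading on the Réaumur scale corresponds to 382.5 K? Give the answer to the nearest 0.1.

87.5°Ré

First in Celsius: 382.5 - 273.15 = 109.3500°C.
Linearly onto the Réaumur scale: 0 + (109.3500 / 100) × (80 - 0) = 87.5°Ré.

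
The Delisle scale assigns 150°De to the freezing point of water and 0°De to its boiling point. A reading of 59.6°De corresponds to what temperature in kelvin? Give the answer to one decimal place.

333.4 K

Linear interpolation between the fixed points: C = (59.6 - 150) × 100 / (0 - 150) = 60.2667°C.
Then 60.2667 + 273.15 = 333.4 K.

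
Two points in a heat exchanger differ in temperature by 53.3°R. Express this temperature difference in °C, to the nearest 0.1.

For a temperature interval the offset drops out; only the factor 5/9 applies.
53.3 × 5/9 = 29.6.

29.6°C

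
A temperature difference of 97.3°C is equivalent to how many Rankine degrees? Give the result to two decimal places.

175.14°R

For a temperature interval the offset drops out; only the factor 1.8 applies.
97.3 × 1.8 = 175.14.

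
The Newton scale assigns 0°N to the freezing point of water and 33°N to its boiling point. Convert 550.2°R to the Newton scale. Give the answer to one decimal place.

10.7°N

First in Celsius: (550.2 - 491.67) × 5/9 = 32.5167°C.
Linearly onto the Newton scale: 0 + (32.5167 / 100) × (33 - 0) = 10.7°N.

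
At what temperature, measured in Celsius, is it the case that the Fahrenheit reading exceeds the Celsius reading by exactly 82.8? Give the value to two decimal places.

Let C be the Celsius reading. The Fahrenheit reading is F = 1.8·C + 32.
Require F - C = 82.8: (0.8)·C + 32 = 82.8.
C = (82.8 - 32) / (0.8) = 63.50.

63.50°C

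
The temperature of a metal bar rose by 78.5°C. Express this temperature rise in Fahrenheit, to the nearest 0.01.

An interval of 1°C corresponds to 1.8°F.
78.5 × 1.8 = 141.30.

141.30°F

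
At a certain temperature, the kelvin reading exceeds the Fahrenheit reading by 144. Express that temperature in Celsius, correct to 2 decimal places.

Let x be the kelvin reading; then the Fahrenheit reading is 1.8·x - 459.67.
(1.8·x - 459.67) - x = -144  ⇒  (0.8)·x = 315.67  ⇒  x = 394.5875 K.
In Celsius: 394.5875 - 273.15 = 121.44°C.

121.44°C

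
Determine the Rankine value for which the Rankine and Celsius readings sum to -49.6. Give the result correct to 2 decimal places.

143.71°R

Let R be the Rankine reading. The Celsius reading is C = 5/9·R - 273.15.
Require R + C = -49.6: (14/9)·R - 273.15 = -49.6.
R = (-49.6 + 273.15) / (14/9) = 143.71.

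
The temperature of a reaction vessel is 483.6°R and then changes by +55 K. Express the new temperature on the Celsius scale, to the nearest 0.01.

50.52°C

Initial temperature in Celsius: (483.6 - 491.67) × 5/9 = -4.4833°C.
The 55 K change is an interval; Kelvin and Celsius degrees are the same size, so ΔC = +55°C.
Final Celsius temperature: -4.4833 + 55.0000 = 50.5167°C.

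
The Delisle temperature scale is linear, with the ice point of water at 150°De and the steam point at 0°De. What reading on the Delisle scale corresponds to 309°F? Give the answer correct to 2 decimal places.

-80.83°De

First in Celsius: (309 - 32) × 5/9 = 153.8889°C.
Linearly onto the Delisle scale: 150 + (153.8889 / 100) × (0 - 150) = -80.83°De.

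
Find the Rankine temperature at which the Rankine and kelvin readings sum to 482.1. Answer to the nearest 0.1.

309.9°R

Let R be the Rankine reading. The kelvin reading is K = 5/9·R.
Require R + K = 482.1: (14/9)·R = 482.1.
R = (482.1) / (14/9) = 309.9.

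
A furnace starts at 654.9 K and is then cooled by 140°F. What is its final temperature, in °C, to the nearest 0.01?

303.97°C

Initial temperature in Celsius: 654.9 - 273.15 = 381.7500°C.
The 140°F change is an interval, so only the factor 5/9 applies: -140 × 5/9 = -77.7778°C.
Final Celsius temperature: 381.7500 - 77.7778 = 303.9722°C.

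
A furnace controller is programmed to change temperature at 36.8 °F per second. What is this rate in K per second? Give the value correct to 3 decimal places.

Since only a temperature interval is involved, the additive offset between the scales drops out.
A change of 1°F is a change of 5/9 K, so 36.8 × 5/9 = 20.444.

20.444 K/second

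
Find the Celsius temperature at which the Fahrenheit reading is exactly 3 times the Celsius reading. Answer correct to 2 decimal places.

26.67°C

Let C be the Celsius reading. The Fahrenheit reading is F = 1.8·C + 32.
Require F = 3·C: 1.8·C + 32 = 3·C.
(-1.2)·C = -32  ⇒  C = 26.67.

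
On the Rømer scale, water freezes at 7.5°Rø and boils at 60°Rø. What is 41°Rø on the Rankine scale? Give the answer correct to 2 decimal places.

606.53°R

Linear interpolation between the fixed points: C = (41 - 7.5) × 100 / (60 - 7.5) = 63.8095°C.
Then 63.8095 × 1.8 + 491.67 = 606.53°R.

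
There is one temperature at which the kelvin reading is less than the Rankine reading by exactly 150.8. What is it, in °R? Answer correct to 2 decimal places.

339.30°R

Let R be the Rankine reading. The kelvin reading is K = 5/9·R.
Require K - R = -150.8: (-4/9)·R = -150.8.
R = (-150.8) / (-4/9) = 339.30.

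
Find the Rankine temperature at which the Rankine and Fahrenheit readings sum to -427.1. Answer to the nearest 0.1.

Let R be the Rankine reading. The Fahrenheit reading is F = 1·R - 459.67.
Require R + F = -427.1: (2)·R - 459.67 = -427.1.
R = (-427.1 + 459.67) / (2) = 16.3.

16.3°R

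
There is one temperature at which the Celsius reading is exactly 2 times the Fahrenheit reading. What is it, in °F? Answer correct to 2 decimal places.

-12.31°F

Let F be the Fahrenheit reading. The Celsius reading is C = 5/9·F - 17.7778.
Require C = 2·F: 5/9·F - 17.7778 = 2·F.
(-13/9)·F = 17.7778  ⇒  F = -12.31.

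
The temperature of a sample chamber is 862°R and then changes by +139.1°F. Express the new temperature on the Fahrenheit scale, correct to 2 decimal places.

Initial temperature in Celsius: (862 - 491.67) × 5/9 = 205.7389°C.
The 139.1°F change is an interval, so only the factor 5/9 applies: +139.1 × 5/9 = +77.2778°C.
Final Celsius temperature: 205.7389 + 77.2778 = 283.0167°C.
In Fahrenheit: 283.0167 × 1.8 + 32 = 541.43°F.

541.43°F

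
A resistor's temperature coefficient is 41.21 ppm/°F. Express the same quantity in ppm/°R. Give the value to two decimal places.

The quantity depends on a temperature interval, so only the ratio of degree sizes applies; the offset between the scales is irrelevant.
A change of 1°R is a change of 1°F, so per °R the value is 41.21 × 1 = 41.21.

41.21 ppm/°R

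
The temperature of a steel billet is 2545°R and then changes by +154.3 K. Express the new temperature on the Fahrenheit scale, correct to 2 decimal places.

2363.07°F

Initial temperature in Celsius: (2545 - 491.67) × 5/9 = 1140.7389°C.
The 154.3 K change is an interval; Kelvin and Celsius degrees are the same size, so ΔC = +154.3°C.
Final Celsius temperature: 1140.7389 + 154.3000 = 1295.0389°C.
In Fahrenheit: 1295.0389 × 1.8 + 32 = 2363.07°F.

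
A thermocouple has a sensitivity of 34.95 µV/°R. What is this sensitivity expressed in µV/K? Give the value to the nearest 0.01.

62.91 µV/K

The quantity depends on a temperature interval, so only the ratio of degree sizes applies; the offset between the scales is irrelevant.
A change of 1 K is a change of 1.8°R, so per K the value is 34.95 × 1.8 = 62.91.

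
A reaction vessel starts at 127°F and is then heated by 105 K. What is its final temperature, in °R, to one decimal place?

Initial temperature in Celsius: (127 - 32) × 5/9 = 52.7778°C.
The 105 K change is an interval; Kelvin and Celsius degrees are the same size, so ΔC = +105°C.
Final Celsius temperature: 52.7778 + 105.0000 = 157.7778°C.
In Rankine: 157.7778 × 1.8 + 491.67 = 775.7°R.

775.7°R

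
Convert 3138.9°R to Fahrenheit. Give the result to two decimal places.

2679.23°F

In Celsius: (3138.9 - 491.67) × 5/9 = 1470.6833°C.
In Fahrenheit: 1470.6833 × 1.8 + 32 = 2679.23°F.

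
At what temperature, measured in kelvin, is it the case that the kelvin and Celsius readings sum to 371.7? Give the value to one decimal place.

Let K be the kelvin reading. The Celsius reading is C = 1·K - 273.15.
Require K + C = 371.7: (2)·K - 273.15 = 371.7.
K = (371.7 + 273.15) / (2) = 322.4.

322.4 K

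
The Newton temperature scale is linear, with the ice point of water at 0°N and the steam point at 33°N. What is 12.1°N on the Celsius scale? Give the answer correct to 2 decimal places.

Linear interpolation between the fixed points: C = (12.1 - 0) × 100 / (33 - 0) = 36.6667°C.

36.67°C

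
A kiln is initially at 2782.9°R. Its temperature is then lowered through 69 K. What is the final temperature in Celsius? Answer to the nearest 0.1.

Initial temperature in Celsius: (2782.9 - 491.67) × 5/9 = 1272.9056°C.
The 69 K change is an interval; Kelvin and Celsius degrees are the same size, so ΔC = -69°C.
Final Celsius temperature: 1272.9056 - 69.0000 = 1203.9056°C.

1203.9°C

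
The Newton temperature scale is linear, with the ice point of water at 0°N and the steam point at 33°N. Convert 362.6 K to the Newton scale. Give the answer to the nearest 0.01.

29.52°N

First in Celsius: 362.6 - 273.15 = 89.4500°C.
Linearly onto the Newton scale: 0 + (89.4500 / 100) × (33 - 0) = 29.52°N.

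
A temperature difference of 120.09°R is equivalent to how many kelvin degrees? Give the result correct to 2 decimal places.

An interval of 1°R corresponds to 5/9 K.
120.09 × 5/9 = 66.72.

66.72 K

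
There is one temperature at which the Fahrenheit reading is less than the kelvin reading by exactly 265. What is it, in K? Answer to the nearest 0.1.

243.3 K

Let K be the kelvin reading. The Fahrenheit reading is F = 1.8·K - 459.67.
Require F - K = -265: (0.8)·K - 459.67 = -265.
K = (-265 + 459.67) / (0.8) = 243.3.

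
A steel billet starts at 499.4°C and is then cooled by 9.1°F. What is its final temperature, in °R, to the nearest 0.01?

The 9.1°F change is an interval, so only the factor 5/9 applies: -9.1 × 5/9 = -5.0556°C.
Final Celsius temperature: 499.4000 - 5.0556 = 494.3444°C.
In Rankine: 494.3444 × 1.8 + 491.67 = 1381.49°R.

1381.49°R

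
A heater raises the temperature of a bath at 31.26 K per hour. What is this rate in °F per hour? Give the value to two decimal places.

Since only a temperature interval is involved, the additive offset between the scales drops out.
A change of 1 K is a change of 1.8°F, so 31.26 × 1.8 = 56.27.

56.27 °F/hour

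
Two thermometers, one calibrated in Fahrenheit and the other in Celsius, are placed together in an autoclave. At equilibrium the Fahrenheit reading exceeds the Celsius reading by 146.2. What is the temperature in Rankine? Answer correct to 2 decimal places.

748.62°R

Let x be the Fahrenheit reading; then the Celsius reading is 5/9·x - 17.7778.
(5/9·x - 17.7778) - x = -146.2  ⇒  (-4/9)·x = -128.422  ⇒  x = 288.9500°F.
In Celsius: (288.95 - 32) × 5/9 = 142.7500°C.
In Rankine: 142.7500 × 1.8 + 491.67 = 748.62°R.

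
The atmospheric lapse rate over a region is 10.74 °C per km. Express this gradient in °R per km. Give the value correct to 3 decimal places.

19.332 °R/km

Since only a temperature interval is involved, the additive offset between the scales drops out.
A change of 1°C is a change of 1.8°R, so 10.74 × 1.8 = 19.332.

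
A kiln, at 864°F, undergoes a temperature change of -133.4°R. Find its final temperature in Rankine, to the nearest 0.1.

Initial temperature in Celsius: (864 - 32) × 5/9 = 462.2222°C.
The 133.4°R change is an interval, so only the factor 5/9 applies: -133.4 × 5/9 = -74.1111°C.
Final Celsius temperature: 462.2222 - 74.1111 = 388.1111°C.
In Rankine: 388.1111 × 1.8 + 491.67 = 1190.3°R.

1190.3°R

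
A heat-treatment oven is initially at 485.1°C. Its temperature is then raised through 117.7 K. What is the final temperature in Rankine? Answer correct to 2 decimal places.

1576.71°R

The 117.7 K change is an interval; Kelvin and Celsius degrees are the same size, so ΔC = +117.7°C.
Final Celsius temperature: 485.1000 + 117.7000 = 602.8000°C.
In Rankine: 602.8000 × 1.8 + 491.67 = 1576.71°R.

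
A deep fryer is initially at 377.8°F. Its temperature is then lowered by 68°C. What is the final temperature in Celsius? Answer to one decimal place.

Initial temperature in Celsius: (377.8 - 32) × 5/9 = 192.1111°C.
Final Celsius temperature: 192.1111 - 68.0000 = 124.1111°C.

124.1°C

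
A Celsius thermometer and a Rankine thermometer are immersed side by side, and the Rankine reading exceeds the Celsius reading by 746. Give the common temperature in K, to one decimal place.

591.1 K

Let x be the Celsius reading; then the Rankine reading is 1.8·x + 491.67.
(1.8·x + 491.67) - x = 746  ⇒  (0.8)·x = 254.33  ⇒  x = 317.9125°C.
In kelvin: 317.9125 + 273.15 = 591.1 K.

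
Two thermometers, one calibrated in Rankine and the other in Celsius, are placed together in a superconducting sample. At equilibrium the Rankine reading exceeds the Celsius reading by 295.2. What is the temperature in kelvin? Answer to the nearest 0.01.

Let x be the Rankine reading; then the Celsius reading is 5/9·x - 273.15.
(5/9·x - 273.15) - x = -295.2  ⇒  (-4/9)·x = -22.05  ⇒  x = 49.6125°R.
In Celsius: (49.6125 - 491.67) × 5/9 = -245.5875°C.
In kelvin: -245.5875 + 273.15 = 27.56 K.

27.56 K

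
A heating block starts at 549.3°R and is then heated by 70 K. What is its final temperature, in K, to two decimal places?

375.17 K

Initial temperature in Celsius: (549.3 - 491.67) × 5/9 = 32.0167°C.
The 70 K change is an interval; Kelvin and Celsius degrees are the same size, so ΔC = +70°C.
Final Celsius temperature: 32.0167 + 70.0000 = 102.0167°C.
In kelvin: 102.0167 + 273.15 = 375.17 K.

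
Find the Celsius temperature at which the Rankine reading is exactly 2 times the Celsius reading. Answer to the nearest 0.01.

Let C be the Celsius reading. The Rankine reading is R = 1.8·C + 491.67.
Require R = 2·C: 1.8·C + 491.67 = 2·C.
(-0.2)·C = -491.67  ⇒  C = 2458.35.

2458.35°C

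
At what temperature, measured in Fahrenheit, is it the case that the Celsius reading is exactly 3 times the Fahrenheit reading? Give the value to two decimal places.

Let F be the Fahrenheit reading. The Celsius reading is C = 5/9·F - 17.7778.
Require C = 3·F: 5/9·F - 17.7778 = 3·F.
(-22/9)·F = 17.7778  ⇒  F = -7.27.

-7.27°F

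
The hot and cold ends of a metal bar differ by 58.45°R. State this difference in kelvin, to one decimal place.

32.5 K

An interval of 1°R corresponds to 5/9 K.
58.45 × 5/9 = 32.5.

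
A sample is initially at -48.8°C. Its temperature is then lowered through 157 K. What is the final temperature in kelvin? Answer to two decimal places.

The 157 K change is an interval; Kelvin and Celsius degrees are the same size, so ΔC = -157°C.
Final Celsius temperature: -48.8000 - 157.0000 = -205.8000°C.
In kelvin: -205.8000 + 273.15 = 67.35 K.

67.35 K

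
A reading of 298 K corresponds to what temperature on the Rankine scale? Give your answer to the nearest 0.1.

536.4°R

In Celsius: 298 - 273.15 = 24.8500°C.
In Rankine: 24.8500 × 1.8 + 491.67 = 536.4°R.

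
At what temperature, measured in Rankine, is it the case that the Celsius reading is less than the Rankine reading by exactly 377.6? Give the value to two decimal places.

235.01°R

Let R be the Rankine reading. The Celsius reading is C = 5/9·R - 273.15.
Require C - R = -377.6: (-4/9)·R - 273.15 = -377.6.
R = (-377.6 + 273.15) / (-4/9) = 235.01.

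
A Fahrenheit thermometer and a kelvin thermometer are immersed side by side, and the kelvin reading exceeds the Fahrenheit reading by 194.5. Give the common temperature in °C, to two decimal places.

58.31°C

Let x be the Fahrenheit reading; then the kelvin reading is 5/9·x + 255.372.
(5/9·x + 255.372) - x = 194.5  ⇒  (-4/9)·x = -60.8722  ⇒  x = 136.9625°F.
In Celsius: (136.9625 - 32) × 5/9 = 58.31°C.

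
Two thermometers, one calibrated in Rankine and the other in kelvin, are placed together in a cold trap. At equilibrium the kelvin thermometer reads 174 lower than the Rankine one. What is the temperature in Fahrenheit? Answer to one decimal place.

-68.2°F

Let x be the Rankine reading; then the kelvin reading is 5/9·x.
(5/9·x) - x = -174  ⇒  (-4/9)·x = -174  ⇒  x = 391.5000°R.
In Celsius: (391.5 - 491.67) × 5/9 = -55.6500°C.
In Fahrenheit: -55.6500 × 1.8 + 32 = -68.2°F.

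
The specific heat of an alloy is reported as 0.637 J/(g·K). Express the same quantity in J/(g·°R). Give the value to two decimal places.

Since only a temperature interval is involved, the additive offset between the scales drops out.
A change of 1°R is a change of 5/9 K, so per °R the value is 0.637 × 5/9 = 0.35.

0.35 J/(g·°R)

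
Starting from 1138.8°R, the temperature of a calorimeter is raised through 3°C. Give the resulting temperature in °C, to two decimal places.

Initial temperature in Celsius: (1138.8 - 491.67) × 5/9 = 359.5167°C.
Final Celsius temperature: 359.5167 + 3.0000 = 362.5167°C.

362.52°C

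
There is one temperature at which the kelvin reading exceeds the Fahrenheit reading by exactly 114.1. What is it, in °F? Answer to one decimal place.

Let F be the Fahrenheit reading. The kelvin reading is K = 5/9·F + 255.372.
Require K - F = 114.1: (-4/9)·F + 255.372 = 114.1.
F = (114.1 - 255.372) / (-4/9) = 317.9.

317.9°F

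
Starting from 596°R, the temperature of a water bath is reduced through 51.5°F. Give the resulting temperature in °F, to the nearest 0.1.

84.8°F

Initial temperature in Celsius: (596 - 491.67) × 5/9 = 57.9611°C.
The 51.5°F change is an interval, so only the factor 5/9 applies: -51.5 × 5/9 = -28.6111°C.
Final Celsius temperature: 57.9611 - 28.6111 = 29.3500°C.
In Fahrenheit: 29.3500 × 1.8 + 32 = 84.8°F.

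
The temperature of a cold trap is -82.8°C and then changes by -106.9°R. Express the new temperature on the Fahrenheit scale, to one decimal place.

The 106.9°R change is an interval, so only the factor 5/9 applies: -106.9 × 5/9 = -59.3889°C.
Final Celsius temperature: -82.8000 - 59.3889 = -142.1889°C.
In Fahrenheit: -142.1889 × 1.8 + 32 = -223.9°F.

-223.9°F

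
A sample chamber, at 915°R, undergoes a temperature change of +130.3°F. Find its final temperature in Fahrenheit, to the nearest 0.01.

Initial temperature in Celsius: (915 - 491.67) × 5/9 = 235.1833°C.
The 130.3°F change is an interval, so only the factor 5/9 applies: +130.3 × 5/9 = +72.3889°C.
Final Celsius temperature: 235.1833 + 72.3889 = 307.5722°C.
In Fahrenheit: 307.5722 × 1.8 + 32 = 585.63°F.

585.63°F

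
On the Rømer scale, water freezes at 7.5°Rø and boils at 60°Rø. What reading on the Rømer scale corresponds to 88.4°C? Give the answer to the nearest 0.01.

Linearly onto the Rømer scale: 7.5 + (88.4000 / 100) × (60 - 7.5) = 53.91°Rø.

53.91°Rø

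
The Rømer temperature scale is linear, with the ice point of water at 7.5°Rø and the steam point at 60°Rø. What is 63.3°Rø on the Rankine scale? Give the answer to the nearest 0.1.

683.0°R

Linear interpolation between the fixed points: C = (63.3 - 7.5) × 100 / (60 - 7.5) = 106.2857°C.
Then 106.2857 × 1.8 + 491.67 = 683.0°R.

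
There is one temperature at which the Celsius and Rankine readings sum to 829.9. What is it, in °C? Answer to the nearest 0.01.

Let C be the Celsius reading. The Rankine reading is R = 1.8·C + 491.67.
Require C + R = 829.9: (2.8)·C + 491.67 = 829.9.
C = (829.9 - 491.67) / (2.8) = 120.80.

120.80°C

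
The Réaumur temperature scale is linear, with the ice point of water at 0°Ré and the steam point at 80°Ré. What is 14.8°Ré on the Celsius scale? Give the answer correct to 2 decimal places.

Linear interpolation between the fixed points: C = (14.8 - 0) × 100 / (80 - 0) = 18.5000°C.

18.50°C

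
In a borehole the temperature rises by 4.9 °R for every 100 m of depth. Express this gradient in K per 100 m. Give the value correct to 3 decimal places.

The quantity depends on a temperature interval, so only the ratio of degree sizes applies; the offset between the scales is irrelevant.
A change of 1°R is a change of 5/9 K, so 4.9 × 5/9 = 2.722.

2.722 K/100 m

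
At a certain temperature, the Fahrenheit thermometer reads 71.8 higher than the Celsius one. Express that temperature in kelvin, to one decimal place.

322.9 K

Let x be the Celsius reading; then the Fahrenheit reading is 1.8·x + 32.
(1.8·x + 32) - x = 71.8  ⇒  (0.8)·x = 39.8  ⇒  x = 49.7500°C.
In kelvin: 49.7500 + 273.15 = 322.9 K.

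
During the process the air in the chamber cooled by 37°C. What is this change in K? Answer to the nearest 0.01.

37.00 K

Celsius and kelvin degrees are the same size, so the interval is unchanged: 37.00.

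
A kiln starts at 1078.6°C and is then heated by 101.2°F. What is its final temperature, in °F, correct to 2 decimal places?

2074.68°F

The 101.2°F change is an interval, so only the factor 5/9 applies: +101.2 × 5/9 = +56.2222°C.
Final Celsius temperature: 1078.6000 + 56.2222 = 1134.8222°C.
In Fahrenheit: 1134.8222 × 1.8 + 32 = 2074.68°F.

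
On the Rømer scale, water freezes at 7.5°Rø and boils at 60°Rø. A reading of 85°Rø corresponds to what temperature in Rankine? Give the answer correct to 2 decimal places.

757.38°R

Linear interpolation between the fixed points: C = (85 - 7.5) × 100 / (60 - 7.5) = 147.6190°C.
Then 147.6190 × 1.8 + 491.67 = 757.38°R.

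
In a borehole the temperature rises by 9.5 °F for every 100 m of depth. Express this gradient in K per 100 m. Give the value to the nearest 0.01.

The quantity depends on a temperature interval, so only the ratio of degree sizes applies; the offset between the scales is irrelevant.
A change of 1°F is a change of 5/9 K, so 9.5 × 5/9 = 5.28.

5.28 K/100 m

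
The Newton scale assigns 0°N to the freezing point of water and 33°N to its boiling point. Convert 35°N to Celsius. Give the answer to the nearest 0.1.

Linear interpolation between the fixed points: C = (35 - 0) × 100 / (33 - 0) = 106.0606°C.

106.1°C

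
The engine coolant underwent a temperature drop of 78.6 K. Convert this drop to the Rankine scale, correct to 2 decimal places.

141.48°R

For a temperature interval the offset drops out; only the factor 1.8 applies.
78.6 × 1.8 = 141.48.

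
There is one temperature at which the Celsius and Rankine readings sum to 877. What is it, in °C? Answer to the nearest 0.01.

137.62°C

Let C be the Celsius reading. The Rankine reading is R = 1.8·C + 491.67.
Require C + R = 877: (2.8)·C + 491.67 = 877.
C = (877 - 491.67) / (2.8) = 137.62.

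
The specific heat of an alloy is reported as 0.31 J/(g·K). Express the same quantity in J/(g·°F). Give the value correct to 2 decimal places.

The quantity depends on a temperature interval, so only the ratio of degree sizes applies; the offset between the scales is irrelevant.
A change of 1°F is a change of 5/9 K, so per °F the value is 0.31 × 5/9 = 0.17.

0.17 J/(g·°F)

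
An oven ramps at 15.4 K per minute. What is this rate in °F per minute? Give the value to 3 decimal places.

Since only a temperature interval is involved, the additive offset between the scales drops out.
A change of 1 K is a change of 1.8°F, so 15.4 × 1.8 = 27.720.

27.720 °F/minute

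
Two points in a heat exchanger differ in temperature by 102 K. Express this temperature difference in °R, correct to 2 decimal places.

For a temperature interval the offset drops out; only the factor 1.8 applies.
102 × 1.8 = 183.60.

183.60°R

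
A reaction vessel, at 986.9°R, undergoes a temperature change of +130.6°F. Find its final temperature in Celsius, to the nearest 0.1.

Initial temperature in Celsius: (986.9 - 491.67) × 5/9 = 275.1278°C.
The 130.6°F change is an interval, so only the factor 5/9 applies: +130.6 × 5/9 = +72.5556°C.
Final Celsius temperature: 275.1278 + 72.5556 = 347.6833°C.

347.7°C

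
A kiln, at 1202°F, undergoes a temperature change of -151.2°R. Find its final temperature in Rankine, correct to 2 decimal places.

1510.47°R

Initial temperature in Celsius: (1202 - 32) × 5/9 = 650.0000°C.
The 151.2°R change is an interval, so only the factor 5/9 applies: -151.2 × 5/9 = -84.0000°C.
Final Celsius temperature: 650.0000 - 84.0000 = 566.0000°C.
In Rankine: 566.0000 × 1.8 + 491.67 = 1510.47°R.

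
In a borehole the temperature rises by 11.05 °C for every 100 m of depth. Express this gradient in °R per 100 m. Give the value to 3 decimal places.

19.890 °R/100 m

Since only a temperature interval is involved, the additive offset between the scales drops out.
A change of 1°C is a change of 1.8°R, so 11.05 × 1.8 = 19.890.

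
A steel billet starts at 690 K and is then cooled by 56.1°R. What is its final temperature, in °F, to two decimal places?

Initial temperature in Celsius: 690 - 273.15 = 416.8500°C.
The 56.1°R change is an interval, so only the factor 5/9 applies: -56.1 × 5/9 = -31.1667°C.
Final Celsius temperature: 416.8500 - 31.1667 = 385.6833°C.
In Fahrenheit: 385.6833 × 1.8 + 32 = 726.23°F.

726.23°F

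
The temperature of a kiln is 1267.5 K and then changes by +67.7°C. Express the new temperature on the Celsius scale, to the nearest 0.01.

1062.05°C

Initial temperature in Celsius: 1267.5 - 273.15 = 994.3500°C.
Final Celsius temperature: 994.3500 + 67.7000 = 1062.0500°C.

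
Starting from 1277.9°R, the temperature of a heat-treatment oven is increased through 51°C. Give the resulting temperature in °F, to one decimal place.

910.0°F

Initial temperature in Celsius: (1277.9 - 491.67) × 5/9 = 436.7944°C.
Final Celsius temperature: 436.7944 + 51.0000 = 487.7944°C.
In Fahrenheit: 487.7944 × 1.8 + 32 = 910.0°F.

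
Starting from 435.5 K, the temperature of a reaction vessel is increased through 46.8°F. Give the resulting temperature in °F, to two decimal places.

371.03°F

Initial temperature in Celsius: 435.5 - 273.15 = 162.3500°C.
The 46.8°F change is an interval, so only the factor 5/9 applies: +46.8 × 5/9 = +26.0000°C.
Final Celsius temperature: 162.3500 + 26.0000 = 188.3500°C.
In Fahrenheit: 188.3500 × 1.8 + 32 = 371.03°F.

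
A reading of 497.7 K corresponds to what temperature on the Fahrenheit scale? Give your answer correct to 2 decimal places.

In Celsius: 497.7 - 273.15 = 224.5500°C.
In Fahrenheit: 224.5500 × 1.8 + 32 = 436.19°F.

436.19°F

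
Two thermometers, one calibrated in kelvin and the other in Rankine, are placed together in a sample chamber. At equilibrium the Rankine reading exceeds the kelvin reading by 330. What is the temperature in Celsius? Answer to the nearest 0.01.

Let x be the kelvin reading; then the Rankine reading is 1.8·x.
(1.8·x) - x = 330  ⇒  (0.8)·x = 330  ⇒  x = 412.5000 K.
In Celsius: 412.5 - 273.15 = 139.35°C.

139.35°C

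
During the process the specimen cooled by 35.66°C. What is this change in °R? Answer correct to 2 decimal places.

64.19°R

For a temperature interval the offset drops out; only the factor 1.8 applies.
35.66 × 1.8 = 64.19.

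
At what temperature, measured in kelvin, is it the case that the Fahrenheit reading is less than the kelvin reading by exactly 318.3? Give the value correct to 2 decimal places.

Let K be the kelvin reading. The Fahrenheit reading is F = 1.8·K - 459.67.
Require F - K = -318.3: (0.8)·K - 459.67 = -318.3.
K = (-318.3 + 459.67) / (0.8) = 176.71.

176.71 K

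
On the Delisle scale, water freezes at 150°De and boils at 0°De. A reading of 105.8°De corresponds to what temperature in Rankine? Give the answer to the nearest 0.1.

Linear interpolation between the fixed points: C = (105.8 - 150) × 100 / (0 - 150) = 29.4667°C.
Then 29.4667 × 1.8 + 491.67 = 544.7°R.

544.7°R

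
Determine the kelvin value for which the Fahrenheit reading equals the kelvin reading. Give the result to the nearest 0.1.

574.6 K

Let K be the kelvin reading. The Fahrenheit reading is F = 1.8·K - 459.67.
Set F = K: 1.8·K - 459.67 = K.
(0.8)·K = 459.67  ⇒  K = 574.6.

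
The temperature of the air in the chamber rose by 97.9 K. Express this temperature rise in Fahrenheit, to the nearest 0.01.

176.22°F

Only the scale ratio 1.8 matters for a change in temperature.
97.9 × 1.8 = 176.22.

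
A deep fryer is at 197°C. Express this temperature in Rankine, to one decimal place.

In Rankine: 197.0000 × 1.8 + 491.67 = 846.3°R.

846.3°R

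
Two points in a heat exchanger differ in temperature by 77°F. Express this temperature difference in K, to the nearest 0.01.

42.78 K

Only the scale ratio 5/9 matters for a change in temperature.
77 × 5/9 = 42.78.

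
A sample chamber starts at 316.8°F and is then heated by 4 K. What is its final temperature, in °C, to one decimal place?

Initial temperature in Celsius: (316.8 - 32) × 5/9 = 158.2222°C.
The 4 K change is an interval; Kelvin and Celsius degrees are the same size, so ΔC = +4°C.
Final Celsius temperature: 158.2222 + 4.0000 = 162.2222°C.

162.2°C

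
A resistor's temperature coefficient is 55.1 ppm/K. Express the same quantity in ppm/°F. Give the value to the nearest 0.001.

Since only a temperature interval is involved, the additive offset between the scales drops out.
A change of 1°F is a change of 5/9 K, so per °F the value is 55.1 × 5/9 = 30.611.

30.611 ppm/°F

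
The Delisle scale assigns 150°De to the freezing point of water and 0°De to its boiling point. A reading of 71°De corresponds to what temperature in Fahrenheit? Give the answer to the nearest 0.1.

126.8°F

Linear interpolation between the fixed points: C = (71 - 150) × 100 / (0 - 150) = 52.6667°C.
Then 52.6667 × 1.8 + 32 = 126.8°F.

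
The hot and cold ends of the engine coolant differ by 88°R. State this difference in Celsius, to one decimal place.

48.9°C

For a temperature interval the offset drops out; only the factor 5/9 applies.
88 × 5/9 = 48.9.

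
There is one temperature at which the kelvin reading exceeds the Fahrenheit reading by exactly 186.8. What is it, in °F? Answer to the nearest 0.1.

Let F be the Fahrenheit reading. The kelvin reading is K = 5/9·F + 255.372.
Require K - F = 186.8: (-4/9)·F + 255.372 = 186.8.
F = (186.8 - 255.372) / (-4/9) = 154.3.

154.3°F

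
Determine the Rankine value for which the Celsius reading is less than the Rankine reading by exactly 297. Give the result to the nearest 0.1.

Let R be the Rankine reading. The Celsius reading is C = 5/9·R - 273.15.
Require C - R = -297: (-4/9)·R - 273.15 = -297.
R = (-297 + 273.15) / (-4/9) = 53.7.

53.7°R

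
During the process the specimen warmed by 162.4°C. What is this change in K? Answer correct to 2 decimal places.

Celsius and kelvin degrees are the same size, so the interval is unchanged: 162.40.

162.40 K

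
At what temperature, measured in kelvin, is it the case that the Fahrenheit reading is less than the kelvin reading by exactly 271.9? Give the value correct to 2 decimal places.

Let K be the kelvin reading. The Fahrenheit reading is F = 1.8·K - 459.67.
Require F - K = -271.9: (0.8)·K - 459.67 = -271.9.
K = (-271.9 + 459.67) / (0.8) = 234.71.

234.71 K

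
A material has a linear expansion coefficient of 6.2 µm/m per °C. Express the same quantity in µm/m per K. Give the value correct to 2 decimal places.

Since only a temperature interval is involved, the additive offset between the scales drops out.
A change of 1 K is a change of 1°C, so per K the value is 6.2 × 1 = 6.20.

6.20 µm/m per K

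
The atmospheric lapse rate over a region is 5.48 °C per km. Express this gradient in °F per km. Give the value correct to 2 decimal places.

9.86 °F/km

The quantity depends on a temperature interval, so only the ratio of degree sizes applies; the offset between the scales is irrelevant.
A change of 1°C is a change of 1.8°F, so 5.48 × 1.8 = 9.86.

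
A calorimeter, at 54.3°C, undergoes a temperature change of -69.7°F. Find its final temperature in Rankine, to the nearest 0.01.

The 69.7°F change is an interval, so only the factor 5/9 applies: -69.7 × 5/9 = -38.7222°C.
Final Celsius temperature: 54.3000 - 38.7222 = 15.5778°C.
In Rankine: 15.5778 × 1.8 + 491.67 = 519.71°R.

519.71°R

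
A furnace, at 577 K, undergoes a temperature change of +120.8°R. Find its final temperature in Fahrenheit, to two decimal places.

699.73°F

Initial temperature in Celsius: 577 - 273.15 = 303.8500°C.
The 120.8°R change is an interval, so only the factor 5/9 applies: +120.8 × 5/9 = +67.1111°C.
Final Celsius temperature: 303.8500 + 67.1111 = 370.9611°C.
In Fahrenheit: 370.9611 × 1.8 + 32 = 699.73°F.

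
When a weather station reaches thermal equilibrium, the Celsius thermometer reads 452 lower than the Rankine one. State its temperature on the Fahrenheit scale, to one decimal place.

-57.3°F

Let x be the Rankine reading; then the Celsius reading is 5/9·x - 273.15.
(5/9·x - 273.15) - x = -452  ⇒  (-4/9)·x = -178.85  ⇒  x = 402.4125°R.
In Celsius: (402.4125 - 491.67) × 5/9 = -49.5875°C.
In Fahrenheit: -49.5875 × 1.8 + 32 = -57.3°F.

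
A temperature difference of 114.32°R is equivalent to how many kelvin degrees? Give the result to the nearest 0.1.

Only the scale ratio 5/9 matters for a change in temperature.
114.32 × 5/9 = 63.5.

63.5 K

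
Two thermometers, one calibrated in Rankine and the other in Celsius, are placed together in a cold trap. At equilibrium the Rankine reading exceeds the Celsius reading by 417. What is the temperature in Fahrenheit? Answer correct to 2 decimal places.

-136.01°F

Let x be the Rankine reading; then the Celsius reading is 5/9·x - 273.15.
(5/9·x - 273.15) - x = -417  ⇒  (-4/9)·x = -143.85  ⇒  x = 323.6625°R.
In Celsius: (323.6625 - 491.67) × 5/9 = -93.3375°C.
In Fahrenheit: -93.3375 × 1.8 + 32 = -136.01°F.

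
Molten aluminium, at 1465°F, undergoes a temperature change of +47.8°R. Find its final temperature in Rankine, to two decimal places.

Initial temperature in Celsius: (1465 - 32) × 5/9 = 796.1111°C.
The 47.8°R change is an interval, so only the factor 5/9 applies: +47.8 × 5/9 = +26.5556°C.
Final Celsius temperature: 796.1111 + 26.5556 = 822.6667°C.
In Rankine: 822.6667 × 1.8 + 491.67 = 1972.47°R.

1972.47°R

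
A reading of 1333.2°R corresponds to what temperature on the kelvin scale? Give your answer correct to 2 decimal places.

In Celsius: (1333.2 - 491.67) × 5/9 = 467.5167°C.
In kelvin: 467.5167 + 273.15 = 740.67 K.

740.67 K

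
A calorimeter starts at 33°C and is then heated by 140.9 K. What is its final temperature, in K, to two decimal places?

The 140.9 K change is an interval; Kelvin and Celsius degrees are the same size, so ΔC = +140.9°C.
Final Celsius temperature: 33.0000 + 140.9000 = 173.9000°C.
In kelvin: 173.9000 + 273.15 = 447.05 K.

447.05 K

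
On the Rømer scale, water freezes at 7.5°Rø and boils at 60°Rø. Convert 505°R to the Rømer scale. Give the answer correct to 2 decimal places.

First in Celsius: (505 - 491.67) × 5/9 = 7.4056°C.
Linearly onto the Rømer scale: 7.5 + (7.4056 / 100) × (60 - 7.5) = 11.39°Rø.

11.39°Rø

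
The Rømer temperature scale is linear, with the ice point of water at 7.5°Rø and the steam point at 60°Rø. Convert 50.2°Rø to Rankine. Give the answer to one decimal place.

Linear interpolation between the fixed points: C = (50.2 - 7.5) × 100 / (60 - 7.5) = 81.3333°C.
Then 81.3333 × 1.8 + 491.67 = 638.1°R.

638.1°R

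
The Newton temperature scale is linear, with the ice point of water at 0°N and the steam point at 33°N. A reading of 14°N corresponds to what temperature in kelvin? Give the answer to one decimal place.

315.6 K

Linear interpolation between the fixed points: C = (14 - 0) × 100 / (33 - 0) = 42.4242°C.
Then 42.4242 + 273.15 = 315.6 K.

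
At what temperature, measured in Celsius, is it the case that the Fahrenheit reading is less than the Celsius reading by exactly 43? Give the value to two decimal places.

-93.75°C

Let C be the Celsius reading. The Fahrenheit reading is F = 1.8·C + 32.
Require F - C = -43: (0.8)·C + 32 = -43.
C = (-43 - 32) / (0.8) = -93.75.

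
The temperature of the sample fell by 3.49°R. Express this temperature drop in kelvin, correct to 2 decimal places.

An interval of 1°R corresponds to 5/9 K.
3.49 × 5/9 = 1.94.

1.94 K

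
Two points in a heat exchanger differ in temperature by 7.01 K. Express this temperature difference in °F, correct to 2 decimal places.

12.62°F

For a temperature interval the offset drops out; only the factor 1.8 applies.
7.01 × 1.8 = 12.62.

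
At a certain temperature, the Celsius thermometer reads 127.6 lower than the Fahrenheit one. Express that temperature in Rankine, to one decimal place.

706.8°R

Let x be the Fahrenheit reading; then the Celsius reading is 5/9·x - 17.7778.
(5/9·x - 17.7778) - x = -127.6  ⇒  (-4/9)·x = -109.822  ⇒  x = 247.1000°F.
In Celsius: (247.1 - 32) × 5/9 = 119.5000°C.
In Rankine: 119.5000 × 1.8 + 491.67 = 706.8°R.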